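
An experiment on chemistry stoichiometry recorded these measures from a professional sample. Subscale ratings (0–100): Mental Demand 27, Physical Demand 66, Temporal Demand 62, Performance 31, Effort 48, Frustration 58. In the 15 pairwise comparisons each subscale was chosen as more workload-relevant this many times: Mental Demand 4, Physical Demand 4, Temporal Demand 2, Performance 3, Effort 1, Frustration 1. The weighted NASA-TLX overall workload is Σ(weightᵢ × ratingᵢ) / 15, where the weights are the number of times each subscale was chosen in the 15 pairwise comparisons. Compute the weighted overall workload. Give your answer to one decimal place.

46.3

The tallies are the weights (they sum to 15).
Weighted sum = 4·27 + 4·66 + 2·62 + 3·31 + 1·48 + 1·58
            = 108 + 264 + 124 + 93 + 48 + 58 = 695.
Overall workload = 695 / 15 = 46.3333 ≈ 46.3.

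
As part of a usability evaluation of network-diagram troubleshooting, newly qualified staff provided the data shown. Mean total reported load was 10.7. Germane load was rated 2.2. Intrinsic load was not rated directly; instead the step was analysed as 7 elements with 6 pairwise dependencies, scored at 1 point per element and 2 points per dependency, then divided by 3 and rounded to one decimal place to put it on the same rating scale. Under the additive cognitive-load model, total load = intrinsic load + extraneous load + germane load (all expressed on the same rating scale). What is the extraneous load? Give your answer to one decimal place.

2.2

Intrinsic (element-interactivity): (7 × 1 + 6 × 2) / 3 = 19 / 3 = 6.3333 → 6.3.
extraneous load = total − intrinsic − germane
             = 10.7 − 6.3 − 2.2 = 2.2.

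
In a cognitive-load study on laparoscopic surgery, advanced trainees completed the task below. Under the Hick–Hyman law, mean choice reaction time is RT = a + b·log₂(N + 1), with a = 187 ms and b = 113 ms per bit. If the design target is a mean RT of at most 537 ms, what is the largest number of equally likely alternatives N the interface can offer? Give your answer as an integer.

Set 187 + 113·log₂(N + 1) ≤ 537.
log₂(N + 1) ≤ (537 − 187) / 113 = 3.0973.
N + 1 ≤ 2^3.0973 = 8.5582.
N ≤ 7.5582, so the largest integer N is 7.

7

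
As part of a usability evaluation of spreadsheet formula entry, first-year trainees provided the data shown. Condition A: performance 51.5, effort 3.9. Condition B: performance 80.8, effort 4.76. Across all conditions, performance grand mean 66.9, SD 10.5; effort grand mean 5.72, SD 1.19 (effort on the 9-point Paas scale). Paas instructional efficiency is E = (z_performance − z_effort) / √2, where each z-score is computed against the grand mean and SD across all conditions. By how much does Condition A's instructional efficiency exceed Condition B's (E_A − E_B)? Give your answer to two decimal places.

Condition A: z_P = (51.5 − 66.9)/10.5 = -1.4667; z_E = (3.9 − 5.72)/1.19 = -1.5294; E_A = (-1.4667 − (-1.5294))/√2 = 0.0443.
Condition B: z_P = (80.8 − 66.9)/10.5 = 1.3238; z_E = (4.76 − 5.72)/1.19 = -0.8067; E_B = (1.3238 − (-0.8067))/√2 = 1.5065.
E_A − E_B = 0.0443 − 1.5065 = -1.4622 ≈ -1.46.

-1.46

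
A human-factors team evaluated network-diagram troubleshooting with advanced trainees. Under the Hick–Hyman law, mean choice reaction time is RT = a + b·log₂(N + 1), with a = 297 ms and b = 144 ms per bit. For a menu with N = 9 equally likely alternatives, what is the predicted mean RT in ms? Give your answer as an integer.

775

log₂(9 + 1) = log₂(10) = 3.3219.
RT = 297 + 144 × 3.3219 = 297 + 478.3536 = 775.3536 ms.
≈ 775 ms.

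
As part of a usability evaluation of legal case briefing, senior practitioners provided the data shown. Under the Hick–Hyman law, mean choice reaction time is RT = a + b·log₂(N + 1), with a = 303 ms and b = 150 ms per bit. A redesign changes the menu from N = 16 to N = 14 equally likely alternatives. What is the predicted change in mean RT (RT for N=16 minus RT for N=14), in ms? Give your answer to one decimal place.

27.1

RT(16) = 303 + 150·log₂(17) = 303 + 150·4.0875 = 916.1250 ms.
RT(14) = 303 + 150·log₂(15) = 303 + 150·3.9069 = 889.0350 ms.
Difference = 916.1250 − 889.0350 = 27.0900 ≈ 27.1 ms.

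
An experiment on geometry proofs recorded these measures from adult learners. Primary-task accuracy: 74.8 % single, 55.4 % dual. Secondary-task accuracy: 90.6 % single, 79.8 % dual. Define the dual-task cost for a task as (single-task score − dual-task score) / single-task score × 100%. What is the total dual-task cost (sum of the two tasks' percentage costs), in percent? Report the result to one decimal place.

Primary cost = (74.8 − 55.4) / 74.8 × 100% = 25.9358%.
Secondary cost = (90.6 − 79.8) / 90.6 × 100% = 11.9205%.
Total = 25.9358% + 11.9205% = 37.8563% ≈ 37.9%.

37.9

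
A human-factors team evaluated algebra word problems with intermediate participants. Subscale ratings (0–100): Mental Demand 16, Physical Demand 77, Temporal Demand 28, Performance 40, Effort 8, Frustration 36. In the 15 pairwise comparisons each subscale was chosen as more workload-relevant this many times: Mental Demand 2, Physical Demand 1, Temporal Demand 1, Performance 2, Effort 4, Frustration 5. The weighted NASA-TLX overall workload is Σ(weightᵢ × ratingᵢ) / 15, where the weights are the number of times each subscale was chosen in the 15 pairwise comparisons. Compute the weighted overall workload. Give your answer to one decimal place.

The tallies are the weights (they sum to 15).
Weighted sum = 2·16 + 1·77 + 1·28 + 2·40 + 4·8 + 5·36
            = 32 + 77 + 28 + 80 + 32 + 180 = 429.
Overall workload = 429 / 15 = 28.6000 ≈ 28.6.

28.6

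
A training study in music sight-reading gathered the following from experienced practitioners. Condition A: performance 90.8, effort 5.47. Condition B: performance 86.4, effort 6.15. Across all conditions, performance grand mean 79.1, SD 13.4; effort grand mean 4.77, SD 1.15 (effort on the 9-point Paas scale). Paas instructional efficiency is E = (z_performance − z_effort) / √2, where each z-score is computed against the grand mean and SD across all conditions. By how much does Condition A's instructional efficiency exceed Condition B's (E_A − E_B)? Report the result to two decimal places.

0.65

Condition A: z_P = (90.8 − 79.1)/13.4 = 0.8731; z_E = (5.47 − 4.77)/1.15 = 0.6087; E_A = (0.8731 − 0.6087)/√2 = 0.1870.
Condition B: z_P = (86.4 − 79.1)/13.4 = 0.5448; z_E = (6.15 − 4.77)/1.15 = 1.2000; E_B = (0.5448 − 1.2000)/√2 = -0.4633.
E_A − E_B = 0.1870 − (-0.4633) = 0.6503 ≈ 0.65.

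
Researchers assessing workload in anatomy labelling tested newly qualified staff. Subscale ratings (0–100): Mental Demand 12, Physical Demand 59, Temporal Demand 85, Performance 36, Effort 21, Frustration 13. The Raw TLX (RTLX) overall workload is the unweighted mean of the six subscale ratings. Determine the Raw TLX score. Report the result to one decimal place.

Sum of ratings = 12 + 59 + 85 + 36 + 21 + 13 = 226.
RTLX = 226 / 6 = 37.6667 ≈ 37.7.

37.7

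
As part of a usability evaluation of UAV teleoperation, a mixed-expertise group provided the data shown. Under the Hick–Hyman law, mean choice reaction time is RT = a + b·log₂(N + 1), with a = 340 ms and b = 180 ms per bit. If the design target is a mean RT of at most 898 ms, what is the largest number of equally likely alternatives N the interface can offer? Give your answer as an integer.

Set 340 + 180·log₂(N + 1) ≤ 898.
log₂(N + 1) ≤ (898 − 340) / 180 = 3.1000.
N + 1 ≤ 2^3.1000 = 8.5742.
N ≤ 7.5742, so the largest integer N is 7.

7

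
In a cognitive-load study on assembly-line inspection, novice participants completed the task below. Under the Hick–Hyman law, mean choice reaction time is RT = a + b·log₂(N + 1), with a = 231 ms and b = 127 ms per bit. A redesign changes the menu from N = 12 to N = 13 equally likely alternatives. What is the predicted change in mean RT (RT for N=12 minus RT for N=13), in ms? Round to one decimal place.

-13.6

RT(12) = 231 + 127·log₂(13) = 231 + 127·3.7004 = 700.9508 ms.
RT(13) = 231 + 127·log₂(14) = 231 + 127·3.8074 = 714.5398 ms.
Difference = 700.9508 − 714.5398 = -13.5890 ≈ -13.6 ms.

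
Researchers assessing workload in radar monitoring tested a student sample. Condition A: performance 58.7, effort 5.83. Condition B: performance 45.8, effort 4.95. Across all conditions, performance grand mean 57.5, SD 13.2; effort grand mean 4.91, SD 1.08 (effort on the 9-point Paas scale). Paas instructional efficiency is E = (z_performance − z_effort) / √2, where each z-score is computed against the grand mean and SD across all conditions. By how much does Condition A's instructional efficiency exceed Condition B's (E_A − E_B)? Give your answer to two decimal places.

Condition A: z_P = (58.7 − 57.5)/13.2 = 0.0909; z_E = (5.83 − 4.91)/1.08 = 0.8519; E_A = (0.0909 − 0.8519)/√2 = -0.5381.
Condition B: z_P = (45.8 − 57.5)/13.2 = -0.8864; z_E = (4.95 − 4.91)/1.08 = 0.0370; E_B = (-0.8864 − 0.0370)/√2 = -0.6529.
E_A − E_B = -0.5381 − (-0.6529) = 0.1148 ≈ 0.11.

0.11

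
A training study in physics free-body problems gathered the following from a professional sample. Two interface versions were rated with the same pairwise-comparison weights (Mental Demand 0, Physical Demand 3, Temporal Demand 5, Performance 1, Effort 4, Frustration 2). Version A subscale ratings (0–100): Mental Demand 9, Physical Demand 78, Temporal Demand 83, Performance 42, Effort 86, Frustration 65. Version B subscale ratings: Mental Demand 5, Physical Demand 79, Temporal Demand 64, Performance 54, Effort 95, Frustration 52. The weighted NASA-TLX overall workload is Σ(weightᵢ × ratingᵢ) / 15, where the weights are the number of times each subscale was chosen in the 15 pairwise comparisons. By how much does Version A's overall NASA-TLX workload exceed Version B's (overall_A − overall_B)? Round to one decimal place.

Version A weighted sum = 0·9 + 3·78 + 5·83 + 1·42 + 4·86 + 2·65 = 0 + 234 + 415 + 42 + 344 + 130 = 1165; overall_A = 1165/15 = 77.6667.
Version B weighted sum = 0·5 + 3·79 + 5·64 + 1·54 + 4·95 + 2·52 = 0 + 237 + 320 + 54 + 380 + 104 = 1095; overall_B = 1095/15 = 73.0000.
Difference = 77.6667 − 73.0000 = 4.6667 ≈ 4.7.

4.7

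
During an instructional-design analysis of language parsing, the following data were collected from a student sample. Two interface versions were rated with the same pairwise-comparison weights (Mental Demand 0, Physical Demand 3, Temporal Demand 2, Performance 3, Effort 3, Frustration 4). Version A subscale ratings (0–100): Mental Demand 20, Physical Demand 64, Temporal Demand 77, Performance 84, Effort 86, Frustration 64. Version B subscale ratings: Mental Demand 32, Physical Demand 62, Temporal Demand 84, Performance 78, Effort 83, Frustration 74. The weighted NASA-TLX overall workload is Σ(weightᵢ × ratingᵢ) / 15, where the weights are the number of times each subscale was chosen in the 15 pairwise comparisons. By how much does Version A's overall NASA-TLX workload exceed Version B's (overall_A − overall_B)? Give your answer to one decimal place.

Version A weighted sum = 0·20 + 3·64 + 2·77 + 3·84 + 3·86 + 4·64 = 0 + 192 + 154 + 252 + 258 + 256 = 1112; overall_A = 1112/15 = 74.1333.
Version B weighted sum = 0·32 + 3·62 + 2·84 + 3·78 + 3·83 + 4·74 = 0 + 186 + 168 + 234 + 249 + 296 = 1133; overall_B = 1133/15 = 75.5333.
Difference = 74.1333 − 75.5333 = -1.4000 ≈ -1.4.

-1.4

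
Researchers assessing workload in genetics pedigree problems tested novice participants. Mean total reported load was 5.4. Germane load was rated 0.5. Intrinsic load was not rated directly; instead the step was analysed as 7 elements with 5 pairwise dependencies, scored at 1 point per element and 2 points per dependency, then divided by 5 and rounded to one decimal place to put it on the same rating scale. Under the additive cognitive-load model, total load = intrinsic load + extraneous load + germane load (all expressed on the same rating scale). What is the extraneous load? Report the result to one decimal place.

1.5

Intrinsic (element-interactivity): (7 × 1 + 5 × 2) / 5 = 17 / 5 = 3.4000 → 3.4.
extraneous load = total − intrinsic − germane
             = 5.4 − 3.4 − 0.5 = 1.5.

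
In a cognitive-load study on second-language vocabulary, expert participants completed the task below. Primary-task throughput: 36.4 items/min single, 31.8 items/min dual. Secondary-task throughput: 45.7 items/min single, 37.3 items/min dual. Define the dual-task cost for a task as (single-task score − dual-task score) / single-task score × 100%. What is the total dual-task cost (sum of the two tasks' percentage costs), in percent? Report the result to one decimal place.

31.0

Primary cost = (36.4 − 31.8) / 36.4 × 100% = 12.6374%.
Secondary cost = (45.7 − 37.3) / 45.7 × 100% = 18.3807%.
Total = 12.6374% + 18.3807% = 31.0181% ≈ 31.0%.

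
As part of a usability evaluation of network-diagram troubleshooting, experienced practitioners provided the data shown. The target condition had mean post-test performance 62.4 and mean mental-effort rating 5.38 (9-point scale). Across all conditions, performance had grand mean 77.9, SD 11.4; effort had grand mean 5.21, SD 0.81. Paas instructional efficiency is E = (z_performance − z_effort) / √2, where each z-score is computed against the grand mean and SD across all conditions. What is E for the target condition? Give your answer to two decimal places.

-1.11

z_performance = (62.4 − 77.9) / 11.4 = -15.5000 / 11.4 = -1.3596.
z_effort = (5.38 − 5.21) / 0.81 = 0.1700 / 0.81 = 0.2099.
z_P − z_E = -1.3596 − 0.2099 = -1.5695.
E = -1.5695 / √2 = -1.5695 / 1.41421 = -1.1098 ≈ -1.11.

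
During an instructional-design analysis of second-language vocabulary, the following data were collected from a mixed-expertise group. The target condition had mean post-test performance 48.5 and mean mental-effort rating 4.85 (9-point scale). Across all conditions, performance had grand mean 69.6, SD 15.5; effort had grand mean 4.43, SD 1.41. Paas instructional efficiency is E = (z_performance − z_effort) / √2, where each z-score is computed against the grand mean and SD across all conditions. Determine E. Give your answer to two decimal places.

z_performance = (48.5 − 69.6) / 15.5 = -21.1000 / 15.5 = -1.3613.
z_effort = (4.85 − 4.43) / 1.41 = 0.4200 / 1.41 = 0.2979.
z_P − z_E = -1.3613 − 0.2979 = -1.6592.
E = -1.6592 / √2 = -1.6592 / 1.41421 = -1.1732 ≈ -1.17.

-1.17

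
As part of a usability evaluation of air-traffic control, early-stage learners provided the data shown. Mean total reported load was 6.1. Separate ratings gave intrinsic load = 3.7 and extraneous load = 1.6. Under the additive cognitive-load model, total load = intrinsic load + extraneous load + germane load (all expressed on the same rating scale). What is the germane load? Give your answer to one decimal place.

0.8

germane load = total − intrinsic − extraneous
             = 6.1 − 3.7 − 1.6 = 0.8.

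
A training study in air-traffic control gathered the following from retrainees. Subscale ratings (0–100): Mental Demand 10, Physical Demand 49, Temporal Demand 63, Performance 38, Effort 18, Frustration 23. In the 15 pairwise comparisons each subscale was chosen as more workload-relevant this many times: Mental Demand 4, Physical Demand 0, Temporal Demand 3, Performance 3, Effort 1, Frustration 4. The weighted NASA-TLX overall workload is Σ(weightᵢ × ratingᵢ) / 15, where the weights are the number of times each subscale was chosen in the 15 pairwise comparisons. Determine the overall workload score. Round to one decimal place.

The tallies are the weights (they sum to 15).
Weighted sum = 4·10 + 0·49 + 3·63 + 3·38 + 1·18 + 4·23
            = 40 + 0 + 189 + 114 + 18 + 92 = 453.
Overall workload = 453 / 15 = 30.2000 ≈ 30.2.

30.2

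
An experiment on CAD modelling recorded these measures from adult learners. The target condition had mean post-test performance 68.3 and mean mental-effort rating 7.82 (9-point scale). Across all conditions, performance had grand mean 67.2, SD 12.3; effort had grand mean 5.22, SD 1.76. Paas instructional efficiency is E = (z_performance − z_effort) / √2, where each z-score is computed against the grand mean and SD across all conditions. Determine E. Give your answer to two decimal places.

z_performance = (68.3 − 67.2) / 12.3 = 1.1000 / 12.3 = 0.0894.
z_effort = (7.82 − 5.22) / 1.76 = 2.6000 / 1.76 = 1.4773.
z_P − z_E = 0.0894 − 1.4773 = -1.3879.
E = -1.3879 / √2 = -1.3879 / 1.41421 = -0.9814 ≈ -0.98.

-0.98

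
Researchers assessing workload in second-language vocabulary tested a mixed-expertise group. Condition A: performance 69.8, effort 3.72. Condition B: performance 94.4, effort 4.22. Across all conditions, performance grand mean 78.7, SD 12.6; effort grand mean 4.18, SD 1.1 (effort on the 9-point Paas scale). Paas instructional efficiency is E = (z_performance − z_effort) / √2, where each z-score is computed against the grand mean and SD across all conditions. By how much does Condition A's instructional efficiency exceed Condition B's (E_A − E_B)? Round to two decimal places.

Condition A: z_P = (69.8 − 78.7)/12.6 = -0.7063; z_E = (3.72 − 4.18)/1.1 = -0.4182; E_A = (-0.7063 − (-0.4182))/√2 = -0.2037.
Condition B: z_P = (94.4 − 78.7)/12.6 = 1.2460; z_E = (4.22 − 4.18)/1.1 = 0.0364; E_B = (1.2460 − 0.0364)/√2 = 0.8553.
E_A − E_B = -0.2037 − 0.8553 = -1.0590 ≈ -1.06.

-1.06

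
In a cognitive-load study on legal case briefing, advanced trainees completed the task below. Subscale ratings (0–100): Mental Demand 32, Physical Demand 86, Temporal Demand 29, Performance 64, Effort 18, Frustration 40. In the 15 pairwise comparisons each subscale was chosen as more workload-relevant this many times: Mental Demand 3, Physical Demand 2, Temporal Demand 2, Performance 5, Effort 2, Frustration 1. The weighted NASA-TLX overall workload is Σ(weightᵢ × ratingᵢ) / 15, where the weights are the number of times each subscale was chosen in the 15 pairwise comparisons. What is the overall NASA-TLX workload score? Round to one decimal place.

The tallies are the weights (they sum to 15).
Weighted sum = 3·32 + 2·86 + 2·29 + 5·64 + 2·18 + 1·40
            = 96 + 172 + 58 + 320 + 36 + 40 = 722.
Overall workload = 722 / 15 = 48.1333 ≈ 48.1.

48.1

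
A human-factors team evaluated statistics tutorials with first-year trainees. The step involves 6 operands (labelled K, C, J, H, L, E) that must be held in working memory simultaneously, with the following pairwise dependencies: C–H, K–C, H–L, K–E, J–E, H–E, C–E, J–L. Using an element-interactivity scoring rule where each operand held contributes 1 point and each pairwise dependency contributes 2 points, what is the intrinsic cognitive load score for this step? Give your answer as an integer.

22

Count of operands held simultaneously: 6.
Count of pairwise dependencies listed: 8.
Element contribution: 6 × 1 = 6.
Interaction contribution: 8 × 2 = 16.
Intrinsic load = 6 + 16 = 22.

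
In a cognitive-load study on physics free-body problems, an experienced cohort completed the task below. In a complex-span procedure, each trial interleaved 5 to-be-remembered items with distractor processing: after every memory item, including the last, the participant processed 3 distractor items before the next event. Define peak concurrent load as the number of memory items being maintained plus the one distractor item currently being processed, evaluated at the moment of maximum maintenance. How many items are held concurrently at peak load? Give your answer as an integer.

6

Maintenance is greatest during the distractor(s) after memory item 5: all 5 memory items are being held.
One distractor item is concurrently being processed.
Peak concurrent load = 5 + 1 = 6 items.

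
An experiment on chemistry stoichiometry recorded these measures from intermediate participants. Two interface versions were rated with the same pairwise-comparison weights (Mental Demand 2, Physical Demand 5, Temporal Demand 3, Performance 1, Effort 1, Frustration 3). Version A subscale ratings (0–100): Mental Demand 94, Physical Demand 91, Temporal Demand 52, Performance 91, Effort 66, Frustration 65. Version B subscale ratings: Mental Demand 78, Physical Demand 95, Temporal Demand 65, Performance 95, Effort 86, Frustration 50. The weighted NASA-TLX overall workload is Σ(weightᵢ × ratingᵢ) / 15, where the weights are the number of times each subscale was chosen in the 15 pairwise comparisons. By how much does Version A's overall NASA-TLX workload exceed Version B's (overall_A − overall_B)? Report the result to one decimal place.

Version A weighted sum = 2·94 + 5·91 + 3·52 + 1·91 + 1·66 + 3·65 = 188 + 455 + 156 + 91 + 66 + 195 = 1151; overall_A = 1151/15 = 76.7333.
Version B weighted sum = 2·78 + 5·95 + 3·65 + 1·95 + 1·86 + 3·50 = 156 + 475 + 195 + 95 + 86 + 150 = 1157; overall_B = 1157/15 = 77.1333.
Difference = 76.7333 − 77.1333 = -0.4000 ≈ -0.4.

-0.4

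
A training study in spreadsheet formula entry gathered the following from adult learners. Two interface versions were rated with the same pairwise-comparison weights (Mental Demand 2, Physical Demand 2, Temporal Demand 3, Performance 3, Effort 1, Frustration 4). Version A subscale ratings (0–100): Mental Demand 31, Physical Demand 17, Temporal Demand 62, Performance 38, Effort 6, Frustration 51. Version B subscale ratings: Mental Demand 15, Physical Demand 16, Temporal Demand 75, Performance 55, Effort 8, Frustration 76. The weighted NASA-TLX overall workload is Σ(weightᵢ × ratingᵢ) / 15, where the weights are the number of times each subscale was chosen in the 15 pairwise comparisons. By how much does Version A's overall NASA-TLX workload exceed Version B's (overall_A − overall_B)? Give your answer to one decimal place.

-10.5

Version A weighted sum = 2·31 + 2·17 + 3·62 + 3·38 + 1·6 + 4·51 = 62 + 34 + 186 + 114 + 6 + 204 = 606; overall_A = 606/15 = 40.4000.
Version B weighted sum = 2·15 + 2·16 + 3·75 + 3·55 + 1·8 + 4·76 = 30 + 32 + 225 + 165 + 8 + 304 = 764; overall_B = 764/15 = 50.9333.
Difference = 40.4000 − 50.9333 = -10.5333 ≈ -10.5.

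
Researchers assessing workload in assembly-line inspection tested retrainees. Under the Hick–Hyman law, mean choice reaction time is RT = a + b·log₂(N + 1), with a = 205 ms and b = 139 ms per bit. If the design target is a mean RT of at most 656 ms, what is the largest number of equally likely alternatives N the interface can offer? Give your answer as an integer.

Set 205 + 139·log₂(N + 1) ≤ 656.
log₂(N + 1) ≤ (656 − 205) / 139 = 3.2446.
N + 1 ≤ 2^3.2446 = 9.4781.
N ≤ 8.4781, so the largest integer N is 8.

8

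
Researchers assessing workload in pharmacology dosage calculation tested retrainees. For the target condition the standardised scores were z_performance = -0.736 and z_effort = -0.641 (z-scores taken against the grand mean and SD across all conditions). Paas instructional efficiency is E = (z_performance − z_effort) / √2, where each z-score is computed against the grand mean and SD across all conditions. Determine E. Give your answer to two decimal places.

-0.07

z_P − z_E = -0.736 − (-0.641) = -0.0950.
E = -0.0950 / √2 = -0.0950 / 1.41421 = -0.0672 ≈ -0.07.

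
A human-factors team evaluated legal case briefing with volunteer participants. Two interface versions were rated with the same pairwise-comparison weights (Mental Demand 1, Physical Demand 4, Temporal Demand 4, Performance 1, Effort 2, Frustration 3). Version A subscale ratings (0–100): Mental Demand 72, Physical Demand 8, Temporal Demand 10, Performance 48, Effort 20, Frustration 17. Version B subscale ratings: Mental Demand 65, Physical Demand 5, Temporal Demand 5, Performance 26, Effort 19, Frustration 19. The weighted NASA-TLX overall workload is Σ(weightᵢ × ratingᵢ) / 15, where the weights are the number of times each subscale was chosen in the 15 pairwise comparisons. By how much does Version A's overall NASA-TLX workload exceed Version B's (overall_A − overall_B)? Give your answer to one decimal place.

Version A weighted sum = 1·72 + 4·8 + 4·10 + 1·48 + 2·20 + 3·17 = 72 + 32 + 40 + 48 + 40 + 51 = 283; overall_A = 283/15 = 18.8667.
Version B weighted sum = 1·65 + 4·5 + 4·5 + 1·26 + 2·19 + 3·19 = 65 + 20 + 20 + 26 + 38 + 57 = 226; overall_B = 226/15 = 15.0667.
Difference = 18.8667 − 15.0667 = 3.8000 ≈ 3.8.

3.8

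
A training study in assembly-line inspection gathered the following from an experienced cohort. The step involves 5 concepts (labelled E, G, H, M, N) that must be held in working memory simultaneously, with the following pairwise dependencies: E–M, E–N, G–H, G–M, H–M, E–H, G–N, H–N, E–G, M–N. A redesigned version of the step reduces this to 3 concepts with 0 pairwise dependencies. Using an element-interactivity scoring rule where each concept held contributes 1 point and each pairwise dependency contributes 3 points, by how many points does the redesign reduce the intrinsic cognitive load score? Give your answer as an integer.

32

Original: 5 × 1 + 10 × 3 = 5 + 30 = 35.
Redesigned: 3 × 1 + 0 × 3 = 3 + 0 = 3.
Reduction = 35 − 3 = 32.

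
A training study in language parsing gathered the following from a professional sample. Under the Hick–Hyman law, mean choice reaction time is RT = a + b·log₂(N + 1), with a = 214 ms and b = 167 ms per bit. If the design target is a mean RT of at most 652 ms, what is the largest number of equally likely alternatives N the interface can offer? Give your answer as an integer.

5

Set 214 + 167·log₂(N + 1) ≤ 652.
log₂(N + 1) ≤ (652 − 214) / 167 = 2.6228.
N + 1 ≤ 2^2.6228 = 6.1594.
N ≤ 5.1594, so the largest integer N is 5.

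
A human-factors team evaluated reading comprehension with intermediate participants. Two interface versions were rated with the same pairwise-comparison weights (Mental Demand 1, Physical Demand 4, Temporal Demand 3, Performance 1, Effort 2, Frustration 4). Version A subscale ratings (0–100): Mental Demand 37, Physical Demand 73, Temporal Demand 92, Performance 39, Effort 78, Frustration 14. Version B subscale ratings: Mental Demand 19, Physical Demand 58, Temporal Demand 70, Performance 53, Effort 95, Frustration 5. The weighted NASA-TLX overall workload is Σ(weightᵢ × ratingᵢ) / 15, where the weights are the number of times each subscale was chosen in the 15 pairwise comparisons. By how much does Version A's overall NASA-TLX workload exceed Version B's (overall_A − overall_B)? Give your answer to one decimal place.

Version A weighted sum = 1·37 + 4·73 + 3·92 + 1·39 + 2·78 + 4·14 = 37 + 292 + 276 + 39 + 156 + 56 = 856; overall_A = 856/15 = 57.0667.
Version B weighted sum = 1·19 + 4·58 + 3·70 + 1·53 + 2·95 + 4·5 = 19 + 232 + 210 + 53 + 190 + 20 = 724; overall_B = 724/15 = 48.2667.
Difference = 57.0667 − 48.2667 = 8.8000 ≈ 8.8.

8.8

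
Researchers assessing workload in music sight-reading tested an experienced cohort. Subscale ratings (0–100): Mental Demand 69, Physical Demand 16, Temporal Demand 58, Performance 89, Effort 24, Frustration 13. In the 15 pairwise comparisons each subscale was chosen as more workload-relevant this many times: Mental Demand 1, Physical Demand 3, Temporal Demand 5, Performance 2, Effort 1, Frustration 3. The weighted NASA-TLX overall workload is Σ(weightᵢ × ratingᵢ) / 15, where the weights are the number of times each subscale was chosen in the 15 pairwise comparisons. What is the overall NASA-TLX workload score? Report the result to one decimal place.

43.2

The tallies are the weights (they sum to 15).
Weighted sum = 1·69 + 3·16 + 5·58 + 2·89 + 1·24 + 3·13
            = 69 + 48 + 290 + 178 + 24 + 39 = 648.
Overall workload = 648 / 15 = 43.2000 ≈ 43.2.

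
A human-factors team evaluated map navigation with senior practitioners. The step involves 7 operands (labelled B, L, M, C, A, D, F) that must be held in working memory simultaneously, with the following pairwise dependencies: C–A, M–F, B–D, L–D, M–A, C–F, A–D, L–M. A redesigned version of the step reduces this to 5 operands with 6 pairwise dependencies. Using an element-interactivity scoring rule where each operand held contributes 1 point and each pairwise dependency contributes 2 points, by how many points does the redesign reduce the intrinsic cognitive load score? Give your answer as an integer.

6

Original: 7 × 1 + 8 × 2 = 7 + 16 = 23.
Redesigned: 5 × 1 + 6 × 2 = 5 + 12 = 17.
Reduction = 23 − 17 = 6.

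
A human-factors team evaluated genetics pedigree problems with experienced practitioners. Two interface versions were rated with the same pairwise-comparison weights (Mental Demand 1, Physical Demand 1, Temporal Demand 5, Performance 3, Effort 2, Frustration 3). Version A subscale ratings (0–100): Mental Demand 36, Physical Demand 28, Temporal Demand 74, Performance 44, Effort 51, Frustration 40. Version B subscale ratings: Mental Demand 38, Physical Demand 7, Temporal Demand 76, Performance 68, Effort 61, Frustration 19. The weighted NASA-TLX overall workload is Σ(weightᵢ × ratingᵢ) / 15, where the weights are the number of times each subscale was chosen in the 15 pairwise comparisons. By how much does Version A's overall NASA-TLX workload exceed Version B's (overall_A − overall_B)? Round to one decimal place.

Version A weighted sum = 1·36 + 1·28 + 5·74 + 3·44 + 2·51 + 3·40 = 36 + 28 + 370 + 132 + 102 + 120 = 788; overall_A = 788/15 = 52.5333.
Version B weighted sum = 1·38 + 1·7 + 5·76 + 3·68 + 2·61 + 3·19 = 38 + 7 + 380 + 204 + 122 + 57 = 808; overall_B = 808/15 = 53.8667.
Difference = 52.5333 − 53.8667 = -1.3334 ≈ -1.3.

-1.3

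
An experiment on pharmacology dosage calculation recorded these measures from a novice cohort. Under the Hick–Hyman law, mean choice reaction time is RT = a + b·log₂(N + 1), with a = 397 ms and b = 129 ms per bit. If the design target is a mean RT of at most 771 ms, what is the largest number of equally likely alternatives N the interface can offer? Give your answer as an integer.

Set 397 + 129·log₂(N + 1) ≤ 771.
log₂(N + 1) ≤ (771 − 397) / 129 = 2.8992.
N + 1 ≤ 2^2.8992 = 7.4601.
N ≤ 6.4601, so the largest integer N is 6.

6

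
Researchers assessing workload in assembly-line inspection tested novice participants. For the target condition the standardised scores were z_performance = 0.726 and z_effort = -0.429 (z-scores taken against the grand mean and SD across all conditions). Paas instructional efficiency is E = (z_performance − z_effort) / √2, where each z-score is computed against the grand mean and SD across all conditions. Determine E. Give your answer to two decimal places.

0.82

z_P − z_E = 0.726 − (-0.429) = 1.1550.
E = 1.1550 / √2 = 1.1550 / 1.41421 = 0.8167 ≈ 0.82.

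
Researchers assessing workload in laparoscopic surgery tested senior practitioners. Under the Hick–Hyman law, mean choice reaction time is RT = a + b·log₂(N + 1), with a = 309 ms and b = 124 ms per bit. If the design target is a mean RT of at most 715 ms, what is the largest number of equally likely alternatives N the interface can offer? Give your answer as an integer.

Set 309 + 124·log₂(N + 1) ≤ 715.
log₂(N + 1) ≤ (715 − 309) / 124 = 3.2742.
N + 1 ≤ 2^3.2742 = 9.6746.
N ≤ 8.6746, so the largest integer N is 8.

8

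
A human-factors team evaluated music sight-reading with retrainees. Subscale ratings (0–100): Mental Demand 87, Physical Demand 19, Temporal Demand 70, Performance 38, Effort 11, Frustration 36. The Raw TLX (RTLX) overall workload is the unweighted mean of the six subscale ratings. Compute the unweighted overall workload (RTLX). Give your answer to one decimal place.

43.5

Sum of ratings = 87 + 19 + 70 + 38 + 11 + 36 = 261.
RTLX = 261 / 6 = 43.5000 ≈ 43.5.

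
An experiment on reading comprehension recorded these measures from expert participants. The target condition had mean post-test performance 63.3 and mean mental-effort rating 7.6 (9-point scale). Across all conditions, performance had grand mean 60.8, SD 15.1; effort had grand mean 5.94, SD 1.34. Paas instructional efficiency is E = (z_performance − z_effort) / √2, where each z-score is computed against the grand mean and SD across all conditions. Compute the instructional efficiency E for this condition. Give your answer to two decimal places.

-0.76

z_performance = (63.3 − 60.8) / 15.1 = 2.5000 / 15.1 = 0.1656.
z_effort = (7.6 − 5.94) / 1.34 = 1.6600 / 1.34 = 1.2388.
z_P − z_E = 0.1656 − 1.2388 = -1.0732.
E = -1.0732 / √2 = -1.0732 / 1.41421 = -0.7589 ≈ -0.76.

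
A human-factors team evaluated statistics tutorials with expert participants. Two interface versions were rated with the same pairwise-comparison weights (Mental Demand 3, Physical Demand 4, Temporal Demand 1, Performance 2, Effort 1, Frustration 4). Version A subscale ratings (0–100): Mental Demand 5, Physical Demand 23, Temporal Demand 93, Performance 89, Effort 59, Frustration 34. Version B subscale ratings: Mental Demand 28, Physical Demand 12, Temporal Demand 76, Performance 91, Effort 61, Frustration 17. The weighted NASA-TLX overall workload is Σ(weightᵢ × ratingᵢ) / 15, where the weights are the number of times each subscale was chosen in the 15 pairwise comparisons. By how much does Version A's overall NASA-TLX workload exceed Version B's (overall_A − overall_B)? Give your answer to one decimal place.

3.6

Version A weighted sum = 3·5 + 4·23 + 1·93 + 2·89 + 1·59 + 4·34 = 15 + 92 + 93 + 178 + 59 + 136 = 573; overall_A = 573/15 = 38.2000.
Version B weighted sum = 3·28 + 4·12 + 1·76 + 2·91 + 1·61 + 4·17 = 84 + 48 + 76 + 182 + 61 + 68 = 519; overall_B = 519/15 = 34.6000.
Difference = 38.2000 − 34.6000 = 3.6000 ≈ 3.6.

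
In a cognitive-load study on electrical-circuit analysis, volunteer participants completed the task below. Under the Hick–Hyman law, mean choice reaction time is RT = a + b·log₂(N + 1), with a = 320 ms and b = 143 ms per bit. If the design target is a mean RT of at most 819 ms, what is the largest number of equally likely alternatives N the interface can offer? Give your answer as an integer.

10

Set 320 + 143·log₂(N + 1) ≤ 819.
log₂(N + 1) ≤ (819 − 320) / 143 = 3.4895.
N + 1 ≤ 2^3.4895 = 11.2317.
N ≤ 10.2317, so the largest integer N is 10.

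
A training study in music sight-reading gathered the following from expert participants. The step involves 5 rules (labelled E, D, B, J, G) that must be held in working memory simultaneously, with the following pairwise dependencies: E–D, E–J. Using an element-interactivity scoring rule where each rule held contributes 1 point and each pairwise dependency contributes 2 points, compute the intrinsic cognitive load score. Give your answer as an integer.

Count of rules held simultaneously: 5.
Count of pairwise dependencies listed: 2.
Element contribution: 5 × 1 = 5.
Interaction contribution: 2 × 2 = 4.
Intrinsic load = 5 + 4 = 9.

9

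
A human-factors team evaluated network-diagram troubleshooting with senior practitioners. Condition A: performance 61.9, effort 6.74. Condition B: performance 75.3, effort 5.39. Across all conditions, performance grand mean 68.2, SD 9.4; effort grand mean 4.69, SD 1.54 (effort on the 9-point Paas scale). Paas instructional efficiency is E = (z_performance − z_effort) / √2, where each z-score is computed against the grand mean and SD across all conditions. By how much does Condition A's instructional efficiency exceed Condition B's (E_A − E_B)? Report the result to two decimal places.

-1.63

Condition A: z_P = (61.9 − 68.2)/9.4 = -0.6702; z_E = (6.74 − 4.69)/1.54 = 1.3312; E_A = (-0.6702 − 1.3312)/√2 = -1.4152.
Condition B: z_P = (75.3 − 68.2)/9.4 = 0.7553; z_E = (5.39 − 4.69)/1.54 = 0.4545; E_B = (0.7553 − 0.4545)/√2 = 0.2127.
E_A − E_B = -1.4152 − 0.2127 = -1.6279 ≈ -1.63.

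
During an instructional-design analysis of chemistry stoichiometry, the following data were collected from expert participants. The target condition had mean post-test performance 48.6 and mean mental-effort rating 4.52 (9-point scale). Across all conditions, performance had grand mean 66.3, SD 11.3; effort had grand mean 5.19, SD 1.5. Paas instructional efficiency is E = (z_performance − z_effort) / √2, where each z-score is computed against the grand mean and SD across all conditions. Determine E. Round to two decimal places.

-0.79

z_performance = (48.6 − 66.3) / 11.3 = -17.7000 / 11.3 = -1.5664.
z_effort = (4.52 − 5.19) / 1.5 = -0.6700 / 1.5 = -0.4467.
z_P − z_E = -1.5664 − (-0.4467) = -1.1197.
E = -1.1197 / √2 = -1.1197 / 1.41421 = -0.7917 ≈ -0.79.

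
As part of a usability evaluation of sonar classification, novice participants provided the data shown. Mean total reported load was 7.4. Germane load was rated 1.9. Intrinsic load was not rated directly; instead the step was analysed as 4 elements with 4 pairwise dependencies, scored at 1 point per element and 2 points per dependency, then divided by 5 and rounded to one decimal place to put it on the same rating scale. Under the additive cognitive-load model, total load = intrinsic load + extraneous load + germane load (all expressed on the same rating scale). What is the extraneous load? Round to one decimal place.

Intrinsic (element-interactivity): (4 × 1 + 4 × 2) / 5 = 12 / 5 = 2.4000 → 2.4.
extraneous load = total − intrinsic − germane
             = 7.4 − 2.4 − 1.9 = 3.1.

3.1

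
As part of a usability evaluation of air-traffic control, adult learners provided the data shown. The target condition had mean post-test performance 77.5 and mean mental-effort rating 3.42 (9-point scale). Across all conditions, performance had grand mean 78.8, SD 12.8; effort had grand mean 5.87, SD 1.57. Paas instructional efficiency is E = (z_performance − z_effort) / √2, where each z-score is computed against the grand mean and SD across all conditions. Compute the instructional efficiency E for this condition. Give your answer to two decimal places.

z_performance = (77.5 − 78.8) / 12.8 = -1.3000 / 12.8 = -0.1016.
z_effort = (3.42 − 5.87) / 1.57 = -2.4500 / 1.57 = -1.5605.
z_P − z_E = -0.1016 − (-1.5605) = 1.4589.
E = 1.4589 / √2 = 1.4589 / 1.41421 = 1.0316 ≈ 1.03.

1.03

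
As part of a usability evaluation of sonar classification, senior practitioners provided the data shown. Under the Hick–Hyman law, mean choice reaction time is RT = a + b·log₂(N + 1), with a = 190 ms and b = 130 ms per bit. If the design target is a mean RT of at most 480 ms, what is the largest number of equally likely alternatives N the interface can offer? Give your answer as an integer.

Set 190 + 130·log₂(N + 1) ≤ 480.
log₂(N + 1) ≤ (480 − 190) / 130 = 2.2308.
N + 1 ≤ 2^2.2308 = 4.6939.
N ≤ 3.6939, so the largest integer N is 3.

3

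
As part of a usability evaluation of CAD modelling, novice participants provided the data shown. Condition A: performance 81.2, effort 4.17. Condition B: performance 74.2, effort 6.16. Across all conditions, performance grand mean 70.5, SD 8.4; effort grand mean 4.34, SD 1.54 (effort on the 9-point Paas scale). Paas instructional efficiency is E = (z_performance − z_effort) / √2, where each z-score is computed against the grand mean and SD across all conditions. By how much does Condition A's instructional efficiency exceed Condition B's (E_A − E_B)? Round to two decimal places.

1.50

Condition A: z_P = (81.2 − 70.5)/8.4 = 1.2738; z_E = (4.17 − 4.34)/1.54 = -0.1104; E_A = (1.2738 − (-0.1104))/√2 = 0.9788.
Condition B: z_P = (74.2 − 70.5)/8.4 = 0.4405; z_E = (6.16 − 4.34)/1.54 = 1.1818; E_B = (0.4405 − 1.1818)/√2 = -0.5242.
E_A − E_B = 0.9788 − (-0.5242) = 1.5030 ≈ 1.50.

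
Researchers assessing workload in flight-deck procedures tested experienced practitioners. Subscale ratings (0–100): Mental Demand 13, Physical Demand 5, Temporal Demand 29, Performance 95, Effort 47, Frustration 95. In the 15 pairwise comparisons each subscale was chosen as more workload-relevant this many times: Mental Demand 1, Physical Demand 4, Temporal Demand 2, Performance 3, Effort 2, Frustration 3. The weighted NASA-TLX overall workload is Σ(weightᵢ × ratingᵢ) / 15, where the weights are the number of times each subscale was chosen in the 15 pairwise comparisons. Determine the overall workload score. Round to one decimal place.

50.3

The tallies are the weights (they sum to 15).
Weighted sum = 1·13 + 4·5 + 2·29 + 3·95 + 2·47 + 3·95
            = 13 + 20 + 58 + 285 + 94 + 285 = 755.
Overall workload = 755 / 15 = 50.3333 ≈ 50.3.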